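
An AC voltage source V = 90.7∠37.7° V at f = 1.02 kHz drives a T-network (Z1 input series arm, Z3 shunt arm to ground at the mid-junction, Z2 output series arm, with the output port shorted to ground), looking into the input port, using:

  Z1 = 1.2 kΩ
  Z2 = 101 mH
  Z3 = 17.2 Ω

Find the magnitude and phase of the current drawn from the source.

Step 1 — Angular frequency: ω = 2π·f = 2π·1020 = 6409 rad/s.
Step 2 — Component impedances:
  Z1: Z = R = 1200 Ω
  Z2: Z = jωL = j·6409·0.101 = 0 + j647.3 Ω
  Z3: Z = R = 17.2 Ω
Step 3 — With the output port shorted to ground, the output series arm Z2 runs from the junction to ground; the shunt arm Z3 also runs from the junction to ground. They appear in parallel: Z3 || Z2 = 17.19 + j0.4567 Ω.
Step 4 — Series with input arm Z1: Z_in = Z1 + (Z3 || Z2) = 1217 + j0.4567 Ω = 1217∠0.0° Ω.
Step 5 — Source phasor: V = 90.7∠37.7° V = 71.76 + j55.47 V.
Step 6 — Ohm's law: I = V / Z_total = (71.76 + j55.47) / (1217 + j0.4567) = 0.05898 + j0.04555 A.
Step 7 — Convert to polar: |I| = 0.07452 A, ∠I = 37.7°.

I = 0.07452∠37.7° A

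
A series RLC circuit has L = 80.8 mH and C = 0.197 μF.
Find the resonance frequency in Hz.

Step 1 — Resonance condition Im(Z)=0 gives ω₀ = 1/√(LC).
Step 2 — ω₀ = 1/√(0.0808·1.97e-07) = 7926 rad/s.
Step 3 — f₀ = ω₀/(2π) = 1261 Hz.

f₀ = 1261 Hz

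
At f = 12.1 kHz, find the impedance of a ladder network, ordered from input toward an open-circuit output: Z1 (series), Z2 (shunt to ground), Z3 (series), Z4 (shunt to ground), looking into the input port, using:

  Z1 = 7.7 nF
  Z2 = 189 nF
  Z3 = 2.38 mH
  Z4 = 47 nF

Step 1 — Angular frequency: ω = 2π·f = 2π·1.21e+04 = 7.603e+04 rad/s.
Step 2 — Component impedances:
  Z1: Z = 1/(jωC) = -j/(ω·C) = 0 - j1708 Ω
  Z2: Z = 1/(jωC) = -j/(ω·C) = 0 - j69.59 Ω
  Z3: Z = jωL = j·7.603e+04·0.00238 = 0 + j180.9 Ω
  Z4: Z = 1/(jωC) = -j/(ω·C) = 0 - j279.9 Ω
Step 3 — Ladder network (open output): work backward from the far end, alternating series and parallel combinations. Z_in = 0 - j1749 Ω = 1749∠-90.0° Ω.

Z = 0 - j1749 Ω = 1749∠-90.0° Ω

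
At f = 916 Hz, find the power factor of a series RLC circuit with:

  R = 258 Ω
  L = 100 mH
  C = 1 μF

Step 1 — Angular frequency: ω = 2π·f = 2π·916 = 5755 rad/s.
Step 2 — Component impedances:
  R: Z = R = 258 Ω
  L: Z = jωL = j·5755·0.1 = 0 + j575.5 Ω
  C: Z = 1/(jωC) = -j/(ω·C) = 0 - j173.7 Ω
Step 3 — Series combination: Z_total = R + L + C = 258 + j401.8 Ω = 477.5∠57.3° Ω.
Step 4 — Power factor: PF = cos(φ) = Re(Z)/|Z| = 258/477.5 = 0.5403.
Step 5 — Type: Im(Z) = 401.8 ⇒ lagging (phase φ = 57.3°).

PF = 0.5403 (lagging, φ = 57.3°)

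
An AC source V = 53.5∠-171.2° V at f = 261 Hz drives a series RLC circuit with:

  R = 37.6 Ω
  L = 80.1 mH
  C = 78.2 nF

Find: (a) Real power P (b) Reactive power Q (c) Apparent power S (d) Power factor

Step 1 — Angular frequency: ω = 2π·f = 2π·261 = 1640 rad/s.
Step 2 — Component impedances:
  R: Z = R = 37.6 Ω
  L: Z = jωL = j·1640·0.0801 = 0 + j131.4 Ω
  C: Z = 1/(jωC) = -j/(ω·C) = 0 - j7798 Ω
Step 3 — Series combination: Z_total = R + L + C = 37.6 - j7666 Ω = 7667∠-89.7° Ω.
Step 4 — Source phasor: V = 53.5∠-171.2° V = -52.87 - j8.185 V.
Step 5 — Current: I = V / Z = 0.001034 - j0.006901 A = 0.006978∠-81.5° A.
Step 6 — Complex power: S = V·I* = 0.001831 - j0.3733 VA.
Step 7 — Real power: P = Re(S) = 0.001831 W.
Step 8 — Reactive power: Q = Im(S) = -0.3733 VAR.
Step 9 — Apparent power: |S| = 0.3733 VA.
Step 10 — Power factor: PF = P/|S| = 0.004904 (leading).

(a) P = 0.001831 W  (b) Q = -0.3733 VAR  (c) S = 0.3733 VA  (d) PF = 0.004904 (leading)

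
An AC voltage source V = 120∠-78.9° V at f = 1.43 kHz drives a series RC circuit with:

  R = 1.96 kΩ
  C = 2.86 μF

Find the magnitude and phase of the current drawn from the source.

Step 1 — Angular frequency: ω = 2π·f = 2π·1430 = 8985 rad/s.
Step 2 — Component impedances:
  R: Z = R = 1960 Ω
  C: Z = 1/(jωC) = -j/(ω·C) = 0 - j38.92 Ω
Step 3 — Series combination: Z_total = R + C = 1960 - j38.92 Ω = 1960∠-1.1° Ω.
Step 4 — Source phasor: V = 120∠-78.9° V = 23.1 - j117.8 V.
Step 5 — Ohm's law: I = V / Z_total = (23.1 - j117.8) / (1960 - j38.92) = 0.01297 - j0.05982 A.
Step 6 — Convert to polar: |I| = 0.06121 A, ∠I = -77.8°.

I = 0.06121∠-77.8° A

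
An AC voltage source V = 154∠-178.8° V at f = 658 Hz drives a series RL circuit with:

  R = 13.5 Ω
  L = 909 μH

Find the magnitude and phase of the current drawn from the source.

Step 1 — Angular frequency: ω = 2π·f = 2π·658 = 4134 rad/s.
Step 2 — Component impedances:
  R: Z = R = 13.5 Ω
  L: Z = jωL = j·4134·0.000909 = 0 + j3.758 Ω
Step 3 — Series combination: Z_total = R + L = 13.5 + j3.758 Ω = 14.01∠15.6° Ω.
Step 4 — Source phasor: V = 154∠-178.8° V = -154 - j3.225 V.
Step 5 — Ohm's law: I = V / Z_total = (-154 - j3.225) / (13.5 + j3.758) = -10.65 + j2.725 A.
Step 6 — Convert to polar: |I| = 10.99 A, ∠I = 165.6°.

I = 10.99∠165.6° A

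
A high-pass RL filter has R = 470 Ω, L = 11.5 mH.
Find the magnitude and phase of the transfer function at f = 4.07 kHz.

Step 1 — Angular frequency: ω = 2π·4070 = 2.557e+04 rad/s.
Step 2 — Transfer function: H(jω) = jωL/(R + jωL).
Step 3 — Numerator jωL = j·294.1; denominator R + jωL = 470 + j294.1.
Step 4 — H = 0.2814 + j0.4497.
Step 5 — Magnitude: |H| = 0.5304 (-5.5 dB); phase: φ = 58.0°.

|H| = 0.5304 (-5.5 dB), φ = 58.0°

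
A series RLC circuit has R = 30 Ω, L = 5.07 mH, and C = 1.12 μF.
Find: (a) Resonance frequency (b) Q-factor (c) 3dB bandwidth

Step 1 — Resonance condition Im(Z)=0 gives ω₀ = 1/√(LC).
Step 2 — ω₀ = 1/√(0.00507·1.12e-06) = 1.327e+04 rad/s.
Step 3 — f₀ = ω₀/(2π) = 2112 Hz.
Step 4 — Series Q: Q = ω₀L/R = 1.327e+04·0.00507/30 = 2.243.
Step 5 — 3dB bandwidth: Δω = ω₀/Q = 5917 rad/s; BW = Δω/(2π) = 941.7 Hz.

(a) f₀ = 2112 Hz  (b) Q = 2.243  (c) BW = 941.7 Hz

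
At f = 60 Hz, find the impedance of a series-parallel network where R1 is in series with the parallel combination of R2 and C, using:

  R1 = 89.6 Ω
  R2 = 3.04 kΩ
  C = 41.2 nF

Step 1 — Angular frequency: ω = 2π·f = 2π·60 = 377 rad/s.
Step 2 — Component impedances:
  R1: Z = R = 89.6 Ω
  R2: Z = R = 3040 Ω
  C: Z = 1/(jωC) = -j/(ω·C) = 0 - j6.438e+04 Ω
Step 3 — Parallel branch: R2 || C = 1/(1/R2 + 1/C) = 3033 - j143.2 Ω.
Step 4 — Series with R1: Z_total = R1 + (R2 || C) = 3123 - j143.2 Ω = 3126∠-2.6° Ω.

Z = 3123 - j143.2 Ω = 3126∠-2.6° Ω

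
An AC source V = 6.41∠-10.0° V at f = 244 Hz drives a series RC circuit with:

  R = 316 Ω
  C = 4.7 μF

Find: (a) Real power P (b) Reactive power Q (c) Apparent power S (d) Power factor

Step 1 — Angular frequency: ω = 2π·f = 2π·244 = 1533 rad/s.
Step 2 — Component impedances:
  R: Z = R = 316 Ω
  C: Z = 1/(jωC) = -j/(ω·C) = 0 - j138.8 Ω
Step 3 — Series combination: Z_total = R + C = 316 - j138.8 Ω = 345.1∠-23.7° Ω.
Step 4 — Source phasor: V = 6.41∠-10.0° V = 6.313 - j1.113 V.
Step 5 — Current: I = V / Z = 0.01804 + j0.004402 A = 0.01857∠13.7° A.
Step 6 — Complex power: S = V·I* = 0.109 - j0.04787 VA.
Step 7 — Real power: P = Re(S) = 0.109 W.
Step 8 — Reactive power: Q = Im(S) = -0.04787 VAR.
Step 9 — Apparent power: |S| = 0.1191 VA.
Step 10 — Power factor: PF = P/|S| = 0.9156 (leading).

(a) P = 0.109 W  (b) Q = -0.04787 VAR  (c) S = 0.1191 VA  (d) PF = 0.9156 (leading)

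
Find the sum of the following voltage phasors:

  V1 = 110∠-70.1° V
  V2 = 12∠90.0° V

Step 1 — Convert each phasor to rectangular form:
  V1 = 110·(cos(-70.1°) + j·sin(-70.1°)) = 37.44 - j103.4 V
  V2 = 12·(cos(90.0°) + j·sin(90.0°)) = 0 + j12 V
Step 2 — Sum components: V_total = 37.44 - j91.43 V.
Step 3 — Convert to polar: |V_total| = 98.8 V, ∠V_total = -67.7°.

V_total = 98.8∠-67.7° V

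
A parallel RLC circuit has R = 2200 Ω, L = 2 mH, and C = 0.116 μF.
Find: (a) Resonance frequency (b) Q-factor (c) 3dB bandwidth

Step 1 — Resonance: ω₀ = 1/√(LC) = 1/√(0.002·1.16e-07) = 6.565e+04 rad/s.
Step 2 — f₀ = ω₀/(2π) = 1.045e+04 Hz.
Step 3 — Parallel Q: Q = R/(ω₀L) = 2200/(6.565e+04·0.002) = 16.75.
Step 4 — Bandwidth: Δω = ω₀/Q = 3918 rad/s; BW = Δω/(2π) = 623.6 Hz.

(a) f₀ = 1.045e+04 Hz  (b) Q = 16.75  (c) BW = 623.6 Hz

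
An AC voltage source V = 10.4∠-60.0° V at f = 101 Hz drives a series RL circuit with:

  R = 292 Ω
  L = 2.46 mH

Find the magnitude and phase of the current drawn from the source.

Step 1 — Angular frequency: ω = 2π·f = 2π·101 = 634.6 rad/s.
Step 2 — Component impedances:
  R: Z = R = 292 Ω
  L: Z = jωL = j·634.6·0.00246 = 0 + j1.561 Ω
Step 3 — Series combination: Z_total = R + L = 292 + j1.561 Ω = 292∠0.3° Ω.
Step 4 — Source phasor: V = 10.4∠-60.0° V = 5.2 - j9.007 V.
Step 5 — Ohm's law: I = V / Z_total = (5.2 - j9.007) / (292 + j1.561) = 0.01764 - j0.03094 A.
Step 6 — Convert to polar: |I| = 0.03562 A, ∠I = -60.3°.

I = 0.03562∠-60.3° A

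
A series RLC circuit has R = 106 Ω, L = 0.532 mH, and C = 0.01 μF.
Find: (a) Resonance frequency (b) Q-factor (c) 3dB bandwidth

Step 1 — Resonance condition Im(Z)=0 gives ω₀ = 1/√(LC).
Step 2 — ω₀ = 1/√(0.000532·1e-08) = 4.336e+05 rad/s.
Step 3 — f₀ = ω₀/(2π) = 6.9e+04 Hz.
Step 4 — Series Q: Q = ω₀L/R = 4.336e+05·0.000532/106 = 2.176.
Step 5 — 3dB bandwidth: Δω = ω₀/Q = 1.992e+05 rad/s; BW = Δω/(2π) = 3.171e+04 Hz.

(a) f₀ = 6.9e+04 Hz  (b) Q = 2.176  (c) BW = 3.171e+04 Hz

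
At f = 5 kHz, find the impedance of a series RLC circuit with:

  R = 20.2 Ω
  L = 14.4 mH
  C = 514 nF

Step 1 — Angular frequency: ω = 2π·f = 2π·5000 = 3.142e+04 rad/s.
Step 2 — Component impedances:
  R: Z = R = 20.2 Ω
  L: Z = jωL = j·3.142e+04·0.0144 = 0 + j452.4 Ω
  C: Z = 1/(jωC) = -j/(ω·C) = 0 - j61.93 Ω
Step 3 — Series combination: Z_total = R + L + C = 20.2 + j390.5 Ω = 391∠87.0° Ω.

Z = 20.2 + j390.5 Ω = 391∠87.0° Ω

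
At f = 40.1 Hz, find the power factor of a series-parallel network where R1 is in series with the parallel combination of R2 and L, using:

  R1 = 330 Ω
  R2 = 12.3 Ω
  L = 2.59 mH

Step 1 — Angular frequency: ω = 2π·f = 2π·40.1 = 252 rad/s.
Step 2 — Component impedances:
  R1: Z = R = 330 Ω
  R2: Z = R = 12.3 Ω
  L: Z = jωL = j·252·0.00259 = 0 + j0.6526 Ω
Step 3 — Parallel branch: R2 || L = 1/(1/R2 + 1/L) = 0.03452 + j0.6507 Ω.
Step 4 — Series with R1: Z_total = R1 + (R2 || L) = 330 + j0.6507 Ω = 330∠0.1° Ω.
Step 5 — Power factor: PF = cos(φ) = Re(Z)/|Z| = 330/330 = 1.
Step 6 — Type: Im(Z) = 0.6507 ⇒ lagging (phase φ = 0.1°).

PF = 1 (lagging, φ = 0.1°)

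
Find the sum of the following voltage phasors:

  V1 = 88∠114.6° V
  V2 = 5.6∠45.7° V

Step 1 — Convert each phasor to rectangular form:
  V1 = 88·(cos(114.6°) + j·sin(114.6°)) = -36.63 + j80.01 V
  V2 = 5.6·(cos(45.7°) + j·sin(45.7°)) = 3.911 + j4.008 V
Step 2 — Sum components: V_total = -32.72 + j84.02 V.
Step 3 — Convert to polar: |V_total| = 90.17 V, ∠V_total = 111.3°.

V_total = 90.17∠111.3° V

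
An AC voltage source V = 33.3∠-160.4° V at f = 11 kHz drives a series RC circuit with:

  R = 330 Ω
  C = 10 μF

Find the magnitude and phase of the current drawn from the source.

Step 1 — Angular frequency: ω = 2π·f = 2π·1.1e+04 = 6.912e+04 rad/s.
Step 2 — Component impedances:
  R: Z = R = 330 Ω
  C: Z = 1/(jωC) = -j/(ω·C) = 0 - j1.447 Ω
Step 3 — Series combination: Z_total = R + C = 330 - j1.447 Ω = 330∠-0.3° Ω.
Step 4 — Source phasor: V = 33.3∠-160.4° V = -31.37 - j11.17 V.
Step 5 — Ohm's law: I = V / Z_total = (-31.37 - j11.17) / (330 - j1.447) = -0.09491 - j0.03427 A.
Step 6 — Convert to polar: |I| = 0.1009 A, ∠I = -160.1°.

I = 0.1009∠-160.1° A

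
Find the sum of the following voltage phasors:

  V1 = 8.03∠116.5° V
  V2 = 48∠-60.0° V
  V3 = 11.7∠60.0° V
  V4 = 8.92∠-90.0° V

Step 1 — Convert each phasor to rectangular form:
  V1 = 8.03·(cos(116.5°) + j·sin(116.5°)) = -3.583 + j7.186 V
  V2 = 48·(cos(-60.0°) + j·sin(-60.0°)) = 24 - j41.57 V
  V3 = 11.7·(cos(60.0°) + j·sin(60.0°)) = 5.85 + j10.13 V
  V4 = 8.92·(cos(-90.0°) + j·sin(-90.0°)) = 0 - j8.92 V
Step 2 — Sum components: V_total = 26.27 - j33.17 V.
Step 3 — Convert to polar: |V_total| = 42.31 V, ∠V_total = -51.6°.

V_total = 42.31∠-51.6° V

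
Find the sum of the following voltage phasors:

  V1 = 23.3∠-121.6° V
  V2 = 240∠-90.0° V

Step 1 — Convert each phasor to rectangular form:
  V1 = 23.3·(cos(-121.6°) + j·sin(-121.6°)) = -12.21 - j19.85 V
  V2 = 240·(cos(-90.0°) + j·sin(-90.0°)) = 0 - j240 V
Step 2 — Sum components: V_total = -12.21 - j259.8 V.
Step 3 — Convert to polar: |V_total| = 260.1 V, ∠V_total = -92.7°.

V_total = 260.1∠-92.7° V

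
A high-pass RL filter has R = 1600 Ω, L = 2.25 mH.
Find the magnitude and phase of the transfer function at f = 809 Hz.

Step 1 — Angular frequency: ω = 2π·809 = 5083 rad/s.
Step 2 — Transfer function: H(jω) = jωL/(R + jωL).
Step 3 — Numerator jωL = j·11.44; denominator R + jωL = 1600 + j11.44.
Step 4 — H = 5.109e-05 + j0.007148.
Step 5 — Magnitude: |H| = 0.007148 (-42.9 dB); phase: φ = 89.6°.

|H| = 0.007148 (-42.9 dB), φ = 89.6°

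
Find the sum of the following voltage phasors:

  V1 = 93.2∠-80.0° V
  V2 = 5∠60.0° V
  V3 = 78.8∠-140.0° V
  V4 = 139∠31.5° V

Step 1 — Convert each phasor to rectangular form:
  V1 = 93.2·(cos(-80.0°) + j·sin(-80.0°)) = 16.18 - j91.78 V
  V2 = 5·(cos(60.0°) + j·sin(60.0°)) = 2.5 + j4.33 V
  V3 = 78.8·(cos(-140.0°) + j·sin(-140.0°)) = -60.36 - j50.65 V
  V4 = 139·(cos(31.5°) + j·sin(31.5°)) = 118.5 + j72.63 V
Step 2 — Sum components: V_total = 76.84 - j65.48 V.
Step 3 — Convert to polar: |V_total| = 101 V, ∠V_total = -40.4°.

V_total = 101∠-40.4° V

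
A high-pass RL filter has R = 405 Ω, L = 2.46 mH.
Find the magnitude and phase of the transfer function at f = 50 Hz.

Step 1 — Angular frequency: ω = 2π·50 = 314.2 rad/s.
Step 2 — Transfer function: H(jω) = jωL/(R + jωL).
Step 3 — Numerator jωL = j·0.7728; denominator R + jωL = 405 + j0.7728.
Step 4 — H = 3.641e-06 + j0.001908.
Step 5 — Magnitude: |H| = 0.001908 (-54.4 dB); phase: φ = 89.9°.

|H| = 0.001908 (-54.4 dB), φ = 89.9°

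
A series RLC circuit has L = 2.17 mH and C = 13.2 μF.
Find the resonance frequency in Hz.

Step 1 — Resonance condition Im(Z)=0 gives ω₀ = 1/√(LC).
Step 2 — ω₀ = 1/√(0.00217·1.32e-05) = 5909 rad/s.
Step 3 — f₀ = ω₀/(2π) = 940.4 Hz.

f₀ = 940.4 Hz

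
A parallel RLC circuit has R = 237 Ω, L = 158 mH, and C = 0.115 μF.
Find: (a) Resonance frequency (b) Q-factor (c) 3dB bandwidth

Step 1 — Resonance: ω₀ = 1/√(LC) = 1/√(0.158·1.15e-07) = 7419 rad/s.
Step 2 — f₀ = ω₀/(2π) = 1181 Hz.
Step 3 — Parallel Q: Q = R/(ω₀L) = 237/(7419·0.158) = 0.2022.
Step 4 — Bandwidth: Δω = ω₀/Q = 3.669e+04 rad/s; BW = Δω/(2π) = 5839 Hz.

(a) f₀ = 1181 Hz  (b) Q = 0.2022  (c) BW = 5839 Hz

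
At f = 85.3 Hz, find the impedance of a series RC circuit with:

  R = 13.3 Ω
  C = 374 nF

Step 1 — Angular frequency: ω = 2π·f = 2π·85.3 = 536 rad/s.
Step 2 — Component impedances:
  R: Z = R = 13.3 Ω
  C: Z = 1/(jωC) = -j/(ω·C) = 0 - j4989 Ω
Step 3 — Series combination: Z_total = R + C = 13.3 - j4989 Ω = 4989∠-89.8° Ω.

Z = 13.3 - j4989 Ω = 4989∠-89.8° Ω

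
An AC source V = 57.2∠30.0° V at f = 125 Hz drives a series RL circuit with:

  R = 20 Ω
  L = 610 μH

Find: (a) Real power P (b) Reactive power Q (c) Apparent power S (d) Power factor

Step 1 — Angular frequency: ω = 2π·f = 2π·125 = 785.4 rad/s.
Step 2 — Component impedances:
  R: Z = R = 20 Ω
  L: Z = jωL = j·785.4·0.00061 = 0 + j0.4791 Ω
Step 3 — Series combination: Z_total = R + L = 20 + j0.4791 Ω = 20.01∠1.4° Ω.
Step 4 — Source phasor: V = 57.2∠30.0° V = 49.54 + j28.6 V.
Step 5 — Current: I = V / Z = 2.51 + j1.37 A = 2.859∠28.6° A.
Step 6 — Complex power: S = V·I* = 163.5 + j3.917 VA.
Step 7 — Real power: P = Re(S) = 163.5 W.
Step 8 — Reactive power: Q = Im(S) = 3.917 VAR.
Step 9 — Apparent power: |S| = 163.5 VA.
Step 10 — Power factor: PF = P/|S| = 0.9997 (lagging).

(a) P = 163.5 W  (b) Q = 3.917 VAR  (c) S = 163.5 VA  (d) PF = 0.9997 (lagging)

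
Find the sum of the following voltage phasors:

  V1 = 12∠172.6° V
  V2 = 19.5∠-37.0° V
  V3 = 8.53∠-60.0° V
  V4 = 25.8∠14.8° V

Step 1 — Convert each phasor to rectangular form:
  V1 = 12·(cos(172.6°) + j·sin(172.6°)) = -11.9 + j1.546 V
  V2 = 19.5·(cos(-37.0°) + j·sin(-37.0°)) = 15.57 - j11.74 V
  V3 = 8.53·(cos(-60.0°) + j·sin(-60.0°)) = 4.265 - j7.387 V
  V4 = 25.8·(cos(14.8°) + j·sin(14.8°)) = 24.94 + j6.591 V
Step 2 — Sum components: V_total = 32.88 - j10.99 V.
Step 3 — Convert to polar: |V_total| = 34.67 V, ∠V_total = -18.5°.

V_total = 34.67∠-18.5° V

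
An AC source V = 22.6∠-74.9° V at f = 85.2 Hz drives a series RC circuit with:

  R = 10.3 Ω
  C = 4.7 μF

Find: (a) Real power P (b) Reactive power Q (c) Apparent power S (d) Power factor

Step 1 — Angular frequency: ω = 2π·f = 2π·85.2 = 535.3 rad/s.
Step 2 — Component impedances:
  R: Z = R = 10.3 Ω
  C: Z = 1/(jωC) = -j/(ω·C) = 0 - j397.5 Ω
Step 3 — Series combination: Z_total = R + C = 10.3 - j397.5 Ω = 397.6∠-88.5° Ω.
Step 4 — Source phasor: V = 22.6∠-74.9° V = 5.887 - j21.82 V.
Step 5 — Current: I = V / Z = 0.05525 + j0.01338 A = 0.05684∠13.6° A.
Step 6 — Complex power: S = V·I* = 0.03328 - j1.284 VA.
Step 7 — Real power: P = Re(S) = 0.03328 W.
Step 8 — Reactive power: Q = Im(S) = -1.284 VAR.
Step 9 — Apparent power: |S| = 1.285 VA.
Step 10 — Power factor: PF = P/|S| = 0.02591 (leading).

(a) P = 0.03328 W  (b) Q = -1.284 VAR  (c) S = 1.285 VA  (d) PF = 0.02591 (leading)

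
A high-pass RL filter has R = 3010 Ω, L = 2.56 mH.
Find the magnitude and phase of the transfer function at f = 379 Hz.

Step 1 — Angular frequency: ω = 2π·379 = 2381 rad/s.
Step 2 — Transfer function: H(jω) = jωL/(R + jωL).
Step 3 — Numerator jωL = j·6.096; denominator R + jωL = 3010 + j6.096.
Step 4 — H = 4.102e-06 + j0.002025.
Step 5 — Magnitude: |H| = 0.002025 (-53.9 dB); phase: φ = 89.9°.

|H| = 0.002025 (-53.9 dB), φ = 89.9°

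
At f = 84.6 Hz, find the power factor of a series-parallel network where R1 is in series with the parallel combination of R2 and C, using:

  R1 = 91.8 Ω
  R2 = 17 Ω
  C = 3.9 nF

Step 1 — Angular frequency: ω = 2π·f = 2π·84.6 = 531.6 rad/s.
Step 2 — Component impedances:
  R1: Z = R = 91.8 Ω
  R2: Z = R = 17 Ω
  C: Z = 1/(jωC) = -j/(ω·C) = 0 - j4.824e+05 Ω
Step 3 — Parallel branch: R2 || C = 1/(1/R2 + 1/C) = 17 - j0.0005991 Ω.
Step 4 — Series with R1: Z_total = R1 + (R2 || C) = 108.8 - j0.0005991 Ω = 108.8∠-0.0° Ω.
Step 5 — Power factor: PF = cos(φ) = Re(Z)/|Z| = 108.8/108.8 = 1.
Step 6 — Type: Im(Z) = -0.0005991 ⇒ leading (phase φ = -0.0°).

PF = 1 (leading, φ = -0.0°)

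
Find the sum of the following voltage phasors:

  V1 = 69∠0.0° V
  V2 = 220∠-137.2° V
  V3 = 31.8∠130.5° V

Step 1 — Convert each phasor to rectangular form:
  V1 = 69·(cos(0.0°) + j·sin(0.0°)) = 69 V
  V2 = 220·(cos(-137.2°) + j·sin(-137.2°)) = -161.4 - j149.5 V
  V3 = 31.8·(cos(130.5°) + j·sin(130.5°)) = -20.65 + j24.18 V
Step 2 — Sum components: V_total = -113.1 - j125.3 V.
Step 3 — Convert to polar: |V_total| = 168.8 V, ∠V_total = -132.1°.

V_total = 168.8∠-132.1° V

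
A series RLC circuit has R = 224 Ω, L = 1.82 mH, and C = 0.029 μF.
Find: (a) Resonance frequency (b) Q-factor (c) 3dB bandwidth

Step 1 — Resonance condition Im(Z)=0 gives ω₀ = 1/√(LC).
Step 2 — ω₀ = 1/√(0.00182·2.9e-08) = 1.376e+05 rad/s.
Step 3 — f₀ = ω₀/(2π) = 2.191e+04 Hz.
Step 4 — Series Q: Q = ω₀L/R = 1.376e+05·0.00182/224 = 1.118.
Step 5 — 3dB bandwidth: Δω = ω₀/Q = 1.231e+05 rad/s; BW = Δω/(2π) = 1.959e+04 Hz.

(a) f₀ = 2.191e+04 Hz  (b) Q = 1.118  (c) BW = 1.959e+04 Hz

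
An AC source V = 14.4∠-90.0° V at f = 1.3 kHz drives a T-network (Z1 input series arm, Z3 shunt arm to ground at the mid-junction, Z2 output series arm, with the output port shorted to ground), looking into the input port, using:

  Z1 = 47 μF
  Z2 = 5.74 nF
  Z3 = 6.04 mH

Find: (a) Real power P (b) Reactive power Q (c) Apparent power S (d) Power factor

Step 1 — Angular frequency: ω = 2π·f = 2π·1300 = 8168 rad/s.
Step 2 — Component impedances:
  Z1: Z = 1/(jωC) = -j/(ω·C) = 0 - j2.605 Ω
  Z2: Z = 1/(jωC) = -j/(ω·C) = 0 - j2.133e+04 Ω
  Z3: Z = jωL = j·8168·0.00604 = 0 + j49.34 Ω
Step 3 — With the output port shorted to ground, the output series arm Z2 runs from the junction to ground; the shunt arm Z3 also runs from the junction to ground. They appear in parallel: Z3 || Z2 = 0 + j49.45 Ω.
Step 4 — Series with input arm Z1: Z_in = Z1 + (Z3 || Z2) = 0 + j46.85 Ω = 46.85∠90.0° Ω.
Step 5 — Source phasor: V = 14.4∠-90.0° V = 0 - j14.4 V.
Step 6 — Current: I = V / Z = -0.3074 A = 0.3074∠-180.0° A.
Step 7 — Complex power: S = V·I* = 0 + j4.427 VA.
Step 8 — Real power: P = Re(S) = 0 W.
Step 9 — Reactive power: Q = Im(S) = 4.427 VAR.
Step 10 — Apparent power: |S| = 4.427 VA.
Step 11 — Power factor: PF = P/|S| = 0 (lagging).

(a) P = 0 W  (b) Q = 4.427 VAR  (c) S = 4.427 VA  (d) PF = 0 (lagging)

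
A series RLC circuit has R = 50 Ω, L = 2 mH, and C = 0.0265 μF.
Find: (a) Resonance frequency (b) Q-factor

Step 1 — Resonance condition Im(Z)=0 gives ω₀ = 1/√(LC).
Step 2 — ω₀ = 1/√(0.002·2.65e-08) = 1.374e+05 rad/s.
Step 3 — f₀ = ω₀/(2π) = 2.186e+04 Hz.
Step 4 — Series Q: Q = ω₀L/R = 1.374e+05·0.002/50 = 5.494.

(a) f₀ = 2.186e+04 Hz  (b) Q = 5.494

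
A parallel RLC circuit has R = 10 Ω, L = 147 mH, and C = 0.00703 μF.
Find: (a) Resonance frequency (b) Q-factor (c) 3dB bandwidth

Step 1 — Resonance: ω₀ = 1/√(LC) = 1/√(0.147·7.03e-09) = 3.111e+04 rad/s.
Step 2 — f₀ = ω₀/(2π) = 4951 Hz.
Step 3 — Parallel Q: Q = R/(ω₀L) = 10/(3.111e+04·0.147) = 0.002187.
Step 4 — Bandwidth: Δω = ω₀/Q = 1.422e+07 rad/s; BW = Δω/(2π) = 2.264e+06 Hz.

(a) f₀ = 4951 Hz  (b) Q = 0.002187  (c) BW = 2.264e+06 Hz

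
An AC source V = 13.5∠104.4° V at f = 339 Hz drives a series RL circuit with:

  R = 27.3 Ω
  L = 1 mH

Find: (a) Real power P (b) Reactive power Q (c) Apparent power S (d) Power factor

Step 1 — Angular frequency: ω = 2π·f = 2π·339 = 2130 rad/s.
Step 2 — Component impedances:
  R: Z = R = 27.3 Ω
  L: Z = jωL = j·2130·0.001 = 0 + j2.13 Ω
Step 3 — Series combination: Z_total = R + L = 27.3 + j2.13 Ω = 27.38∠4.5° Ω.
Step 4 — Source phasor: V = 13.5∠104.4° V = -3.357 + j13.08 V.
Step 5 — Current: I = V / Z = -0.08509 + j0.4856 A = 0.493∠99.9° A.
Step 6 — Complex power: S = V·I* = 6.635 + j0.5177 VA.
Step 7 — Real power: P = Re(S) = 6.635 W.
Step 8 — Reactive power: Q = Im(S) = 0.5177 VAR.
Step 9 — Apparent power: |S| = 6.656 VA.
Step 10 — Power factor: PF = P/|S| = 0.997 (lagging).

(a) P = 6.635 W  (b) Q = 0.5177 VAR  (c) S = 6.656 VA  (d) PF = 0.997 (lagging)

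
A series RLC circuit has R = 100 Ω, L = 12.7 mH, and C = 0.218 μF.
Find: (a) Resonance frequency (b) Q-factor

Step 1 — Resonance condition Im(Z)=0 gives ω₀ = 1/√(LC).
Step 2 — ω₀ = 1/√(0.0127·2.18e-07) = 1.901e+04 rad/s.
Step 3 — f₀ = ω₀/(2π) = 3025 Hz.
Step 4 — Series Q: Q = ω₀L/R = 1.901e+04·0.0127/100 = 2.414.

(a) f₀ = 3025 Hz  (b) Q = 2.414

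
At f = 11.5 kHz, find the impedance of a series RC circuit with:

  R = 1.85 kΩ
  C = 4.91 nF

Step 1 — Angular frequency: ω = 2π·f = 2π·1.15e+04 = 7.226e+04 rad/s.
Step 2 — Component impedances:
  R: Z = R = 1850 Ω
  C: Z = 1/(jωC) = -j/(ω·C) = 0 - j2819 Ω
Step 3 — Series combination: Z_total = R + C = 1850 - j2819 Ω = 3372∠-56.7° Ω.

Z = 1850 - j2819 Ω = 3372∠-56.7° Ω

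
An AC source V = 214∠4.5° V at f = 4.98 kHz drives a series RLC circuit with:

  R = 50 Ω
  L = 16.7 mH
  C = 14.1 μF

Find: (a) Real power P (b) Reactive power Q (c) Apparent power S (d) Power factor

Step 1 — Angular frequency: ω = 2π·f = 2π·4980 = 3.129e+04 rad/s.
Step 2 — Component impedances:
  R: Z = R = 50 Ω
  L: Z = jωL = j·3.129e+04·0.0167 = 0 + j522.5 Ω
  C: Z = 1/(jωC) = -j/(ω·C) = 0 - j2.267 Ω
Step 3 — Series combination: Z_total = R + L + C = 50 + j520.3 Ω = 522.7∠84.5° Ω.
Step 4 — Source phasor: V = 214∠4.5° V = 213.3 + j16.79 V.
Step 5 — Current: I = V / Z = 0.07102 - j0.4032 A = 0.4094∠-80.0° A.
Step 6 — Complex power: S = V·I* = 8.382 + j87.22 VA.
Step 7 — Real power: P = Re(S) = 8.382 W.
Step 8 — Reactive power: Q = Im(S) = 87.22 VAR.
Step 9 — Apparent power: |S| = 87.62 VA.
Step 10 — Power factor: PF = P/|S| = 0.09566 (lagging).

(a) P = 8.382 W  (b) Q = 87.22 VAR  (c) S = 87.62 VA  (d) PF = 0.09566 (lagging)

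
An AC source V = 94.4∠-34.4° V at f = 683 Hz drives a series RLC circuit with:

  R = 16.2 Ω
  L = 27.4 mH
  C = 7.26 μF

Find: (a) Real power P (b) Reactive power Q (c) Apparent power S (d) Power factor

Step 1 — Angular frequency: ω = 2π·f = 2π·683 = 4291 rad/s.
Step 2 — Component impedances:
  R: Z = R = 16.2 Ω
  L: Z = jωL = j·4291·0.0274 = 0 + j117.6 Ω
  C: Z = 1/(jωC) = -j/(ω·C) = 0 - j32.1 Ω
Step 3 — Series combination: Z_total = R + L + C = 16.2 + j85.49 Ω = 87.01∠79.3° Ω.
Step 4 — Source phasor: V = 94.4∠-34.4° V = 77.89 - j53.33 V.
Step 5 — Current: I = V / Z = -0.4356 - j0.9937 A = 1.085∠-113.7° A.
Step 6 — Complex power: S = V·I* = 19.07 + j100.6 VA.
Step 7 — Real power: P = Re(S) = 19.07 W.
Step 8 — Reactive power: Q = Im(S) = 100.6 VAR.
Step 9 — Apparent power: |S| = 102.4 VA.
Step 10 — Power factor: PF = P/|S| = 0.1862 (lagging).

(a) P = 19.07 W  (b) Q = 100.6 VAR  (c) S = 102.4 VA  (d) PF = 0.1862 (lagging)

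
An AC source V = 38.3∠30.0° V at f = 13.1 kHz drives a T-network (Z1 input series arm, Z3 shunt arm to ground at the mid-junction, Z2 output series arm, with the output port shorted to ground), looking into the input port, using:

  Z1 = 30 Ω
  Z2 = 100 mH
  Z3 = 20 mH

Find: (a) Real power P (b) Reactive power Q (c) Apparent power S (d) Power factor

Step 1 — Angular frequency: ω = 2π·f = 2π·1.31e+04 = 8.231e+04 rad/s.
Step 2 — Component impedances:
  Z1: Z = R = 30 Ω
  Z2: Z = jωL = j·8.231e+04·0.1 = 0 + j8231 Ω
  Z3: Z = jωL = j·8.231e+04·0.02 = 0 + j1646 Ω
Step 3 — With the output port shorted to ground, the output series arm Z2 runs from the junction to ground; the shunt arm Z3 also runs from the junction to ground. They appear in parallel: Z3 || Z2 = 0 + j1372 Ω.
Step 4 — Series with input arm Z1: Z_in = Z1 + (Z3 || Z2) = 30 + j1372 Ω = 1372∠88.7° Ω.
Step 5 — Source phasor: V = 38.3∠30.0° V = 33.17 + j19.15 V.
Step 6 — Current: I = V / Z = 0.01448 - j0.02386 A = 0.02791∠-58.7° A.
Step 7 — Complex power: S = V·I* = 0.02337 + j1.069 VA.
Step 8 — Real power: P = Re(S) = 0.02337 W.
Step 9 — Reactive power: Q = Im(S) = 1.069 VAR.
Step 10 — Apparent power: |S| = 1.069 VA.
Step 11 — Power factor: PF = P/|S| = 0.02186 (lagging).

(a) P = 0.02337 W  (b) Q = 1.069 VAR  (c) S = 1.069 VA  (d) PF = 0.02186 (lagging)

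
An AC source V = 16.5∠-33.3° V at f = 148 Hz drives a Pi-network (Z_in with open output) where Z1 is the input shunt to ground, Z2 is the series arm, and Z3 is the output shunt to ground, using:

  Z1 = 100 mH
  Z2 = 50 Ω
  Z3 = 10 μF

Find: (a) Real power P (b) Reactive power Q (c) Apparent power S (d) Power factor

Step 1 — Angular frequency: ω = 2π·f = 2π·148 = 929.9 rad/s.
Step 2 — Component impedances:
  Z1: Z = jωL = j·929.9·0.1 = 0 + j92.99 Ω
  Z2: Z = R = 50 Ω
  Z3: Z = 1/(jωC) = -j/(ω·C) = 0 - j107.5 Ω
Step 3 — With open output, the series arm Z2 and the output shunt Z3 appear in series to ground: Z2 + Z3 = 50 - j107.5 Ω.
Step 4 — Parallel with input shunt Z1: Z_in = Z1 || (Z2 + Z3) = 159.5 + j139.4 Ω = 211.8∠41.2° Ω.
Step 5 — Source phasor: V = 16.5∠-33.3° V = 13.79 - j9.059 V.
Step 6 — Current: I = V / Z = 0.02088 - j0.07506 A = 0.07791∠-74.5° A.
Step 7 — Complex power: S = V·I* = 0.9679 + j0.846 VA.
Step 8 — Real power: P = Re(S) = 0.9679 W.
Step 9 — Reactive power: Q = Im(S) = 0.846 VAR.
Step 10 — Apparent power: |S| = 1.286 VA.
Step 11 — Power factor: PF = P/|S| = 0.7529 (lagging).

(a) P = 0.9679 W  (b) Q = 0.846 VAR  (c) S = 1.286 VA  (d) PF = 0.7529 (lagging)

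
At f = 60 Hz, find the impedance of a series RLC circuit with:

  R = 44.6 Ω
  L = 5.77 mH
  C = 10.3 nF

Step 1 — Angular frequency: ω = 2π·f = 2π·60 = 377 rad/s.
Step 2 — Component impedances:
  R: Z = R = 44.6 Ω
  L: Z = jωL = j·377·0.00577 = 0 + j2.175 Ω
  C: Z = 1/(jωC) = -j/(ω·C) = 0 - j2.575e+05 Ω
Step 3 — Series combination: Z_total = R + L + C = 44.6 - j2.575e+05 Ω = 2.575e+05∠-90.0° Ω.

Z = 44.6 - j2.575e+05 Ω = 2.575e+05∠-90.0° Ω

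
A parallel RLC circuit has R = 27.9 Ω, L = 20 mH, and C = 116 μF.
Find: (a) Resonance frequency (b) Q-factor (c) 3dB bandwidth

Step 1 — Resonance: ω₀ = 1/√(LC) = 1/√(0.02·0.000116) = 656.5 rad/s.
Step 2 — f₀ = ω₀/(2π) = 104.5 Hz.
Step 3 — Parallel Q: Q = R/(ω₀L) = 27.9/(656.5·0.02) = 2.125.
Step 4 — Bandwidth: Δω = ω₀/Q = 309 rad/s; BW = Δω/(2π) = 49.18 Hz.

(a) f₀ = 104.5 Hz  (b) Q = 2.125  (c) BW = 49.18 Hz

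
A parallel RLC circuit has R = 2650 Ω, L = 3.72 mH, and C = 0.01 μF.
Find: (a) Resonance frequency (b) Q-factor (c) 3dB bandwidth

Step 1 — Resonance: ω₀ = 1/√(LC) = 1/√(0.00372·1e-08) = 1.64e+05 rad/s.
Step 2 — f₀ = ω₀/(2π) = 2.609e+04 Hz.
Step 3 — Parallel Q: Q = R/(ω₀L) = 2650/(1.64e+05·0.00372) = 4.345.
Step 4 — Bandwidth: Δω = ω₀/Q = 3.774e+04 rad/s; BW = Δω/(2π) = 6006 Hz.

(a) f₀ = 2.609e+04 Hz  (b) Q = 4.345  (c) BW = 6006 Hz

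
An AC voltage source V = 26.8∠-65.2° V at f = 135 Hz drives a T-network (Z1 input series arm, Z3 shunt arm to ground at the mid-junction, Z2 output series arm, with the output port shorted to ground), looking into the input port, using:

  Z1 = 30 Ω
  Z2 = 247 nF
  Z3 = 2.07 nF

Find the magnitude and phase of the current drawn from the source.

Step 1 — Angular frequency: ω = 2π·f = 2π·135 = 848.2 rad/s.
Step 2 — Component impedances:
  Z1: Z = R = 30 Ω
  Z2: Z = 1/(jωC) = -j/(ω·C) = 0 - j4773 Ω
  Z3: Z = 1/(jωC) = -j/(ω·C) = 0 - j5.695e+05 Ω
Step 3 — With the output port shorted to ground, the output series arm Z2 runs from the junction to ground; the shunt arm Z3 also runs from the junction to ground. They appear in parallel: Z3 || Z2 = 0 - j4733 Ω.
Step 4 — Series with input arm Z1: Z_in = Z1 + (Z3 || Z2) = 30 - j4733 Ω = 4733∠-89.6° Ω.
Step 5 — Source phasor: V = 26.8∠-65.2° V = 11.24 - j24.33 V.
Step 6 — Ohm's law: I = V / Z_total = (11.24 - j24.33) / (30 - j4733) = 0.005155 + j0.002342 A.
Step 7 — Convert to polar: |I| = 0.005662 A, ∠I = 24.4°.

I = 0.005662∠24.4° A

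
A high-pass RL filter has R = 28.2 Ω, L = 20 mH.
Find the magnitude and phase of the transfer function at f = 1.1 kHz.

Step 1 — Angular frequency: ω = 2π·1100 = 6912 rad/s.
Step 2 — Transfer function: H(jω) = jωL/(R + jωL).
Step 3 — Numerator jωL = j·138.2; denominator R + jωL = 28.2 + j138.2.
Step 4 — H = 0.96 + j0.1959.
Step 5 — Magnitude: |H| = 0.9798 (-0.2 dB); phase: φ = 11.5°.

|H| = 0.9798 (-0.2 dB), φ = 11.5°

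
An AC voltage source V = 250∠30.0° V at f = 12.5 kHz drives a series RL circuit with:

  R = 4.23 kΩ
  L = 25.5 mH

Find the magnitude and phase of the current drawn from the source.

Step 1 — Angular frequency: ω = 2π·f = 2π·1.25e+04 = 7.854e+04 rad/s.
Step 2 — Component impedances:
  R: Z = R = 4230 Ω
  L: Z = jωL = j·7.854e+04·0.0255 = 0 + j2003 Ω
Step 3 — Series combination: Z_total = R + L = 4230 + j2003 Ω = 4680∠25.3° Ω.
Step 4 — Source phasor: V = 250∠30.0° V = 216.5 + j125 V.
Step 5 — Ohm's law: I = V / Z_total = (216.5 + j125) / (4230 + j2003) = 0.05324 + j0.004343 A.
Step 6 — Convert to polar: |I| = 0.05342 A, ∠I = 4.7°.

I = 0.05342∠4.7° A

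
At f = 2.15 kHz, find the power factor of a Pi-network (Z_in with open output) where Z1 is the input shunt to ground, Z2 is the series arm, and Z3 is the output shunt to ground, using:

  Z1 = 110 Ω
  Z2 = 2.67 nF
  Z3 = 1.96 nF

Step 1 — Angular frequency: ω = 2π·f = 2π·2150 = 1.351e+04 rad/s.
Step 2 — Component impedances:
  Z1: Z = R = 110 Ω
  Z2: Z = 1/(jωC) = -j/(ω·C) = 0 - j2.772e+04 Ω
  Z3: Z = 1/(jωC) = -j/(ω·C) = 0 - j3.777e+04 Ω
Step 3 — With open output, the series arm Z2 and the output shunt Z3 appear in series to ground: Z2 + Z3 = 0 - j6.549e+04 Ω.
Step 4 — Parallel with input shunt Z1: Z_in = Z1 || (Z2 + Z3) = 110 - j0.1848 Ω = 110∠-0.1° Ω.
Step 5 — Power factor: PF = cos(φ) = Re(Z)/|Z| = 110/110 = 1.
Step 6 — Type: Im(Z) = -0.1848 ⇒ leading (phase φ = -0.1°).

PF = 1 (leading, φ = -0.1°)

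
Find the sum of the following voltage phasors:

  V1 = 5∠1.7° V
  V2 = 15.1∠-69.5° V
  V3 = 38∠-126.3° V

Step 1 — Convert each phasor to rectangular form:
  V1 = 5·(cos(1.7°) + j·sin(1.7°)) = 4.998 + j0.1483 V
  V2 = 15.1·(cos(-69.5°) + j·sin(-69.5°)) = 5.288 - j14.14 V
  V3 = 38·(cos(-126.3°) + j·sin(-126.3°)) = -22.5 - j30.63 V
Step 2 — Sum components: V_total = -12.21 - j44.62 V.
Step 3 — Convert to polar: |V_total| = 46.26 V, ∠V_total = -105.3°.

V_total = 46.26∠-105.3° V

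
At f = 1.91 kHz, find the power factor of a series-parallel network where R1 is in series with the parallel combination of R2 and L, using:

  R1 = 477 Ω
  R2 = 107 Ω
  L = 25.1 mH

Step 1 — Angular frequency: ω = 2π·f = 2π·1910 = 1.2e+04 rad/s.
Step 2 — Component impedances:
  R1: Z = R = 477 Ω
  R2: Z = R = 107 Ω
  L: Z = jωL = j·1.2e+04·0.0251 = 0 + j301.2 Ω
Step 3 — Parallel branch: R2 || L = 1/(1/R2 + 1/L) = 95.01 + j33.75 Ω.
Step 4 — Series with R1: Z_total = R1 + (R2 || L) = 572 + j33.75 Ω = 573∠3.4° Ω.
Step 5 — Power factor: PF = cos(φ) = Re(Z)/|Z| = 572/573 = 0.9983.
Step 6 — Type: Im(Z) = 33.75 ⇒ lagging (phase φ = 3.4°).

PF = 0.9983 (lagging, φ = 3.4°)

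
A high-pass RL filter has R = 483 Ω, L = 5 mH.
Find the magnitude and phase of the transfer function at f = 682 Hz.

Step 1 — Angular frequency: ω = 2π·682 = 4285 rad/s.
Step 2 — Transfer function: H(jω) = jωL/(R + jωL).
Step 3 — Numerator jωL = j·21.43; denominator R + jωL = 483 + j21.43.
Step 4 — H = 0.001964 + j0.04427.
Step 5 — Magnitude: |H| = 0.04432 (-27.1 dB); phase: φ = 87.5°.

|H| = 0.04432 (-27.1 dB), φ = 87.5°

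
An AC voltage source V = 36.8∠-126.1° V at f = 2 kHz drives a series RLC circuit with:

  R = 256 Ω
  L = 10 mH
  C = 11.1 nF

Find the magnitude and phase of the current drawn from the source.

Step 1 — Angular frequency: ω = 2π·f = 2π·2000 = 1.257e+04 rad/s.
Step 2 — Component impedances:
  R: Z = R = 256 Ω
  L: Z = jωL = j·1.257e+04·0.01 = 0 + j125.7 Ω
  C: Z = 1/(jωC) = -j/(ω·C) = 0 - j7169 Ω
Step 3 — Series combination: Z_total = R + L + C = 256 - j7043 Ω = 7048∠-87.9° Ω.
Step 4 — Source phasor: V = 36.8∠-126.1° V = -21.68 - j29.73 V.
Step 5 — Ohm's law: I = V / Z_total = (-21.68 - j29.73) / (256 - j7043) = 0.004104 - j0.003228 A.
Step 6 — Convert to polar: |I| = 0.005221 A, ∠I = -38.2°.

I = 0.005221∠-38.2° A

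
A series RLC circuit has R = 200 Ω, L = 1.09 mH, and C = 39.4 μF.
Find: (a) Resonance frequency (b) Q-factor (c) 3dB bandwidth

Step 1 — Resonance: ω₀ = 1/√(LC) = 1/√(0.00109·3.94e-05) = 4825 rad/s.
Step 2 — f₀ = ω₀/(2π) = 768 Hz.
Step 3 — Series Q: Q = ω₀L/R = 4825·0.00109/200 = 0.0263.
Step 4 — Bandwidth: Δω = ω₀/Q = 1.835e+05 rad/s; BW = Δω/(2π) = 2.92e+04 Hz.

(a) f₀ = 768 Hz  (b) Q = 0.0263  (c) BW = 2.92e+04 Hz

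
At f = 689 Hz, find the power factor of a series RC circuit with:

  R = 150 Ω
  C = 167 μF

Step 1 — Angular frequency: ω = 2π·f = 2π·689 = 4329 rad/s.
Step 2 — Component impedances:
  R: Z = R = 150 Ω
  C: Z = 1/(jωC) = -j/(ω·C) = 0 - j1.383 Ω
Step 3 — Series combination: Z_total = R + C = 150 - j1.383 Ω = 150∠-0.5° Ω.
Step 4 — Power factor: PF = cos(φ) = Re(Z)/|Z| = 150/150 = 1.
Step 5 — Type: Im(Z) = -1.383 ⇒ leading (phase φ = -0.5°).

PF = 1 (leading, φ = -0.5°)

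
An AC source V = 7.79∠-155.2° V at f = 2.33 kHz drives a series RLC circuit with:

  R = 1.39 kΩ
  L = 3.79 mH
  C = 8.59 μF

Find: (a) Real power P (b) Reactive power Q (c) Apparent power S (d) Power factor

Step 1 — Angular frequency: ω = 2π·f = 2π·2330 = 1.464e+04 rad/s.
Step 2 — Component impedances:
  R: Z = R = 1390 Ω
  L: Z = jωL = j·1.464e+04·0.00379 = 0 + j55.48 Ω
  C: Z = 1/(jωC) = -j/(ω·C) = 0 - j7.952 Ω
Step 3 — Series combination: Z_total = R + L + C = 1390 + j47.53 Ω = 1391∠2.0° Ω.
Step 4 — Source phasor: V = 7.79∠-155.2° V = -7.072 - j3.268 V.
Step 5 — Current: I = V / Z = -0.005162 - j0.002174 A = 0.005601∠-157.2° A.
Step 6 — Complex power: S = V·I* = 0.04361 + j0.001491 VA.
Step 7 — Real power: P = Re(S) = 0.04361 W.
Step 8 — Reactive power: Q = Im(S) = 0.001491 VAR.
Step 9 — Apparent power: |S| = 0.04363 VA.
Step 10 — Power factor: PF = P/|S| = 0.9994 (lagging).

(a) P = 0.04361 W  (b) Q = 0.001491 VAR  (c) S = 0.04363 VA  (d) PF = 0.9994 (lagging)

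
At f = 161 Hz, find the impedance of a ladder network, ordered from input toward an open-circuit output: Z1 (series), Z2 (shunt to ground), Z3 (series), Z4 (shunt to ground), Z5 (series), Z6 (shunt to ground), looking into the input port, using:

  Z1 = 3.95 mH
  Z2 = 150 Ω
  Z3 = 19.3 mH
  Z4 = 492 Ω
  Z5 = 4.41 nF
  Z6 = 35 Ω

Step 1 — Angular frequency: ω = 2π·f = 2π·161 = 1012 rad/s.
Step 2 — Component impedances:
  Z1: Z = jωL = j·1012·0.00395 = 0 + j3.996 Ω
  Z2: Z = R = 150 Ω
  Z3: Z = jωL = j·1012·0.0193 = 0 + j19.52 Ω
  Z4: Z = R = 492 Ω
  Z5: Z = 1/(jωC) = -j/(ω·C) = 0 - j2.242e+05 Ω
  Z6: Z = R = 35 Ω
Step 3 — Ladder network (open output): work backward from the far end, alternating series and parallel combinations. Z_in = 115 + j5.002 Ω = 115.1∠2.5° Ω.

Z = 115 + j5.002 Ω = 115.1∠2.5° Ω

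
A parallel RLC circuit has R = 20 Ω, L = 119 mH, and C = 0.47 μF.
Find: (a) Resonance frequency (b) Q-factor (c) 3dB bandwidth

Step 1 — Resonance: ω₀ = 1/√(LC) = 1/√(0.119·4.7e-07) = 4228 rad/s.
Step 2 — f₀ = ω₀/(2π) = 673 Hz.
Step 3 — Parallel Q: Q = R/(ω₀L) = 20/(4228·0.119) = 0.03975.
Step 4 — Bandwidth: Δω = ω₀/Q = 1.064e+05 rad/s; BW = Δω/(2π) = 1.693e+04 Hz.

(a) f₀ = 673 Hz  (b) Q = 0.03975  (c) BW = 1.693e+04 Hz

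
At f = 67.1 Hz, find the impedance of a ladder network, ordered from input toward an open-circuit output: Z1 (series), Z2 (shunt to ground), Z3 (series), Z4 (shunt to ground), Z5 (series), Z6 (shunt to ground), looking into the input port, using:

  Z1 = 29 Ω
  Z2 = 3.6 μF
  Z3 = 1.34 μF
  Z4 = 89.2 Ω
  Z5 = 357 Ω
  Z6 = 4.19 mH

Step 1 — Angular frequency: ω = 2π·f = 2π·67.1 = 421.6 rad/s.
Step 2 — Component impedances:
  Z1: Z = R = 29 Ω
  Z2: Z = 1/(jωC) = -j/(ω·C) = 0 - j658.9 Ω
  Z3: Z = 1/(jωC) = -j/(ω·C) = 0 - j1770 Ω
  Z4: Z = R = 89.2 Ω
  Z5: Z = R = 357 Ω
  Z6: Z = jωL = j·421.6·0.00419 = 0 + j1.767 Ω
Step 3 — Ladder network (open output): work backward from the far end, alternating series and parallel combinations. Z_in = 34.25 - j480.3 Ω = 481.5∠-85.9° Ω.

Z = 34.25 - j480.3 Ω = 481.5∠-85.9° Ω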